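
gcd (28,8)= 4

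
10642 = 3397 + 7245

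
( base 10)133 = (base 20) 6D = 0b10000101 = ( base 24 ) 5d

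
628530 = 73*8610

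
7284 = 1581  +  5703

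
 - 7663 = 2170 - 9833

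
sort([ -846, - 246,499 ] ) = [ - 846, - 246,499 ]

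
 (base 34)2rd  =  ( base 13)1626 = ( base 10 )3243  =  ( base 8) 6253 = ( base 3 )11110010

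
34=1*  34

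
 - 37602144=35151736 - 72753880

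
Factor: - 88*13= - 1144 = - 2^3 * 11^1 * 13^1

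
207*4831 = 1000017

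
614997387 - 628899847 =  - 13902460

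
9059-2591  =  6468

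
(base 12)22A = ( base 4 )11002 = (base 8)502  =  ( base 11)273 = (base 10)322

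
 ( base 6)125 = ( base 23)27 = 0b110101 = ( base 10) 53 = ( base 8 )65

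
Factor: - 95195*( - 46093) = 4387823135 = 5^1*79^1 * 241^1*46093^1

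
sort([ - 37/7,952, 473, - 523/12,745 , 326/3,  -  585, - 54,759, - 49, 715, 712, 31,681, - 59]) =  [ - 585, - 59, - 54, - 49 , - 523/12, - 37/7, 31, 326/3,473, 681, 712, 715,745,759, 952]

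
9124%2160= 484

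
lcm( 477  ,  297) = 15741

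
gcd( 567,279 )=9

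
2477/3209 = 2477/3209 = 0.77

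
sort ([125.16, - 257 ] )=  [- 257,125.16]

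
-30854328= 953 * (- 32376 )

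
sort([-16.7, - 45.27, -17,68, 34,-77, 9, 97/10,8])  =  [ -77,-45.27,  -  17,  -  16.7, 8 , 9, 97/10, 34 , 68 ] 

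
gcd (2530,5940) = 110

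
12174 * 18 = 219132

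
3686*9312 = 34324032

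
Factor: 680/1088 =5/8 = 2^ ( - 3 )*5^1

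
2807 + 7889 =10696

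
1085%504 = 77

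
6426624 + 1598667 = 8025291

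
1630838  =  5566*293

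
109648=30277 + 79371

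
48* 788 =37824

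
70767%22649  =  2820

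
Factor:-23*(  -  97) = 23^1*97^1 = 2231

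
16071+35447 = 51518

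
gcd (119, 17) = 17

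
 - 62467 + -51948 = -114415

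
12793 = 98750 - 85957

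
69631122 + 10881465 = 80512587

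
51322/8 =25661/4  =  6415.25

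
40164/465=13388/155 = 86.37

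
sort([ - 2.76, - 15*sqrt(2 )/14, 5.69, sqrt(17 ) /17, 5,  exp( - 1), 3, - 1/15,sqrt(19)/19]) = [ - 2.76,- 15*sqrt( 2 )/14,-1/15 , sqrt( 19 ) /19, sqrt(17)/17, exp( - 1 ), 3, 5,5.69 ] 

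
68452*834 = 57088968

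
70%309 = 70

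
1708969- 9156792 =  - 7447823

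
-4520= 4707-9227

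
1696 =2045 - 349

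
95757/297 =31919/99=322.41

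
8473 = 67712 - 59239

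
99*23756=2351844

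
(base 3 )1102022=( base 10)1034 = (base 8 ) 2012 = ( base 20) 2BE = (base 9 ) 1368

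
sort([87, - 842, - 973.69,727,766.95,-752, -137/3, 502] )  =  [ - 973.69, - 842, - 752, - 137/3,87, 502,727 , 766.95]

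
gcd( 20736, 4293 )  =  81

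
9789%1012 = 681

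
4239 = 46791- 42552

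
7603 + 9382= 16985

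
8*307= 2456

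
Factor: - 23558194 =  - 2^1*11^1 * 1070827^1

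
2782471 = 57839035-55056564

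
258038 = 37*6974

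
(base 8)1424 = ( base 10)788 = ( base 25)16d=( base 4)30110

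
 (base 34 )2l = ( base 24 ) 3H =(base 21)45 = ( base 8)131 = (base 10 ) 89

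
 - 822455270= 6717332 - 829172602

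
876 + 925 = 1801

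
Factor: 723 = 3^1*241^1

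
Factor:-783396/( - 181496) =2^( - 1)*3^2 * 7^( - 2 )*47^1  =  423/98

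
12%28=12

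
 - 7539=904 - 8443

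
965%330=305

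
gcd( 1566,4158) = 54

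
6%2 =0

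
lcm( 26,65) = 130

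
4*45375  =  181500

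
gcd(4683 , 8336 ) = 1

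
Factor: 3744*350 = 1310400  =  2^6 * 3^2 * 5^2*7^1*13^1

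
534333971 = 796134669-261800698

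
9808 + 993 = 10801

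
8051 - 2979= 5072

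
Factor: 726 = 2^1 * 3^1*11^2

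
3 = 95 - 92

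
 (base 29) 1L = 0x32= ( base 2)110010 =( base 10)50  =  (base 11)46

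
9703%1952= 1895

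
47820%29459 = 18361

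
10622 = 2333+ 8289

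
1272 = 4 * 318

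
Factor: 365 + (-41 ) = 324 = 2^2*3^4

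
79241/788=79241/788= 100.56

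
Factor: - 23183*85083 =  - 1972479189 = - 3^1 *79^1*97^1*239^1*359^1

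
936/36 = 26 = 26.00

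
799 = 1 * 799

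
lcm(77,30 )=2310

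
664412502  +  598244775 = 1262657277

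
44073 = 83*531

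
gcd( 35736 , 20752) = 8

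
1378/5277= 1378/5277 = 0.26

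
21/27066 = 7/9022 = 0.00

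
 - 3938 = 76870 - 80808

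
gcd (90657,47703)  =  3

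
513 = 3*171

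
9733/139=9733/139 = 70.02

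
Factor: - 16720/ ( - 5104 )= 95/29 = 5^1*19^1*29^(-1)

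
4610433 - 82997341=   -  78386908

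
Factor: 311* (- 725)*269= -5^2*29^1*269^1*311^1   =  - 60652775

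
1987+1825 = 3812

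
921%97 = 48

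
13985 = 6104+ 7881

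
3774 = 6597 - 2823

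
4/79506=2/39753 =0.00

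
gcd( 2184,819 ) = 273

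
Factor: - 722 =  - 2^1*19^2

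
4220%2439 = 1781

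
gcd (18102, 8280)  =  6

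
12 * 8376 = 100512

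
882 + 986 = 1868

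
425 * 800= 340000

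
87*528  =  45936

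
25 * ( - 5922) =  - 148050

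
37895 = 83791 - 45896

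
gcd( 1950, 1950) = 1950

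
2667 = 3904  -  1237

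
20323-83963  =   - 63640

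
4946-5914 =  - 968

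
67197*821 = 55168737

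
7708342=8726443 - 1018101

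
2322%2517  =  2322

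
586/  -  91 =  - 7+51/91 = - 6.44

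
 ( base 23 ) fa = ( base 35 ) a5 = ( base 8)543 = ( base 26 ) dh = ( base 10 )355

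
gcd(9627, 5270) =1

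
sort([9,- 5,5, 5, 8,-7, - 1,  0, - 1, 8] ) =[ - 7,-5, - 1, - 1,  0,5, 5,8, 8, 9 ]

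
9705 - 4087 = 5618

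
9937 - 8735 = 1202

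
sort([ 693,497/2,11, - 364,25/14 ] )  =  [-364, 25/14, 11, 497/2, 693 ]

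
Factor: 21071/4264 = 2^( - 3)*13^( - 1)*19^1*41^( - 1)*1109^1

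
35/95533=35/95533 = 0.00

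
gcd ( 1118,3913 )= 559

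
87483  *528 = 46191024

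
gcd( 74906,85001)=1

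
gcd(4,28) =4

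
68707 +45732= 114439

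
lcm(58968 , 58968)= 58968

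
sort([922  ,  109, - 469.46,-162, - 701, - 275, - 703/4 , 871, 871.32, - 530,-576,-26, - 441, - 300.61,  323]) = [ - 701 , - 576, - 530, - 469.46,- 441,- 300.61, - 275 ,-703/4,-162,-26 , 109,323,871,871.32, 922]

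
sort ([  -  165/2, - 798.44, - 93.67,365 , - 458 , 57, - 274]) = [ - 798.44, - 458 , - 274,  -  93.67, - 165/2 , 57,365]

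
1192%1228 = 1192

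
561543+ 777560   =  1339103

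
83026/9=83026/9=9225.11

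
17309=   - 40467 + 57776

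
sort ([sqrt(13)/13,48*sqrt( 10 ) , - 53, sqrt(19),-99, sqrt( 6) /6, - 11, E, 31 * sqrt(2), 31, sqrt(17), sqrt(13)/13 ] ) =[-99,- 53, - 11,sqrt( 13) /13, sqrt(13)/13, sqrt(6)/6 , E, sqrt(17), sqrt(19 ), 31, 31 *sqrt( 2),48*sqrt(10)]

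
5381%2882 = 2499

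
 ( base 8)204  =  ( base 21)66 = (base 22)60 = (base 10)132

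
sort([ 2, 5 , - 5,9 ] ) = [ - 5, 2,  5,9]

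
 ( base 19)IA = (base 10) 352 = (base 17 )13C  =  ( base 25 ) E2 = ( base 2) 101100000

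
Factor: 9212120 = 2^3*5^1*230303^1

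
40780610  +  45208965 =85989575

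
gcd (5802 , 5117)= 1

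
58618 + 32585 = 91203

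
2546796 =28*90957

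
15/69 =5/23 =0.22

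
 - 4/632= - 1 + 157/158= - 0.01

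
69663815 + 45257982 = 114921797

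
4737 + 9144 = 13881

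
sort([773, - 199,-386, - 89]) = [ - 386, - 199, - 89,  773]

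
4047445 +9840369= 13887814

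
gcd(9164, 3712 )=116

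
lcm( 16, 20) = 80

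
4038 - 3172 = 866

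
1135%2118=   1135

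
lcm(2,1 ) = 2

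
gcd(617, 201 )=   1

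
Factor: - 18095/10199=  - 5^1*11^1 * 31^ ( - 1) = - 55/31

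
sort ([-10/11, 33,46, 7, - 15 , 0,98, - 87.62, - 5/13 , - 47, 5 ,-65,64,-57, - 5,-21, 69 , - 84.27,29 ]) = [ - 87.62, - 84.27 , - 65, - 57 , - 47, - 21, - 15, - 5, - 10/11 , - 5/13, 0, 5,7, 29 , 33, 46,64,69 , 98]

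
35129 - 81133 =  - 46004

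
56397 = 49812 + 6585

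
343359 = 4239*81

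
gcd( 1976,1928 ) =8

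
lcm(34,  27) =918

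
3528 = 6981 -3453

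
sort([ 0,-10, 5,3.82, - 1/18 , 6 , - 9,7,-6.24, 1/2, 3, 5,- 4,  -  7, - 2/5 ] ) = [ - 10, - 9, - 7, - 6.24, -4 , - 2/5,-1/18,0, 1/2, 3,3.82, 5,  5,6,7 ]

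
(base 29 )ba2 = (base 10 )9543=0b10010101000111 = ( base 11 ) 7196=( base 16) 2547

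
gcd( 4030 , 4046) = 2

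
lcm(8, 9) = 72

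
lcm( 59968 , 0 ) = 0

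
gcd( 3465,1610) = 35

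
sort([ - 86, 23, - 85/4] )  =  [ - 86, - 85/4,23]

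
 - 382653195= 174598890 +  - 557252085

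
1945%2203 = 1945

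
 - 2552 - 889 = - 3441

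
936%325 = 286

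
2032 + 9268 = 11300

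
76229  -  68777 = 7452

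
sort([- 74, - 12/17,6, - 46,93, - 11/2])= [ - 74, - 46, - 11/2 , - 12/17,6, 93 ] 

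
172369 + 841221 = 1013590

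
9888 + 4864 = 14752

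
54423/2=54423/2 =27211.50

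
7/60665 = 7/60665  =  0.00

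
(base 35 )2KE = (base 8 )6134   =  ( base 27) 495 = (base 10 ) 3164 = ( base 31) 392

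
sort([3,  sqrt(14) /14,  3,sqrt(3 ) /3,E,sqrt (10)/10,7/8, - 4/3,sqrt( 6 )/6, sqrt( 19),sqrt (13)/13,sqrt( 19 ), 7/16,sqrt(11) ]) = [ - 4/3,sqrt(14)/14, sqrt(13)/13,sqrt(10 )/10, sqrt( 6) /6,7/16,sqrt( 3)/3,7/8,E,3,3, sqrt (11 ),sqrt (19), sqrt ( 19 )]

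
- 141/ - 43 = 141/43 = 3.28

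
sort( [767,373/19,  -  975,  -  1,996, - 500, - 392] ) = [-975,-500, - 392,-1,373/19, 767,  996]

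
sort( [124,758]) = [ 124,  758]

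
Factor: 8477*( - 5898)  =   - 2^1 * 3^1*7^2*173^1*983^1 = - 49997346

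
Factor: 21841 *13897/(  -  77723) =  - 13^1*1069^1*21841^1*77723^ (-1) = -  303524377/77723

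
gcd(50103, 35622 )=9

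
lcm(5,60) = 60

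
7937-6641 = 1296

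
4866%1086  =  522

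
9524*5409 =51515316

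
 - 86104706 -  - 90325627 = 4220921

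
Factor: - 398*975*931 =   -  2^1*3^1*5^2 * 7^2*13^1*19^1*199^1= - 361274550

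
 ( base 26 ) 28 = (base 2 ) 111100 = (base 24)2c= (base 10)60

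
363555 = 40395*9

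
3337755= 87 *38365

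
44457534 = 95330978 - 50873444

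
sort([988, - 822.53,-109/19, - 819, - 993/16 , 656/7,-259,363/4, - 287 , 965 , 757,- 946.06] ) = [-946.06, - 822.53, - 819, - 287, -259, - 993/16,  -  109/19 , 363/4, 656/7,  757, 965,988 ] 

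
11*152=1672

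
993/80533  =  993/80533= 0.01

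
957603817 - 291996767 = 665607050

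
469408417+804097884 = 1273506301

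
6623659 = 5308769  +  1314890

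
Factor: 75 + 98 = 173^1 = 173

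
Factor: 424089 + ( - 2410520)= - 19^1*104549^1=   -1986431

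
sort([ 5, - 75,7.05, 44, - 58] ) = [ - 75, - 58,5,7.05, 44 ]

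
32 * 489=15648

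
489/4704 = 163/1568  =  0.10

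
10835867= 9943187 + 892680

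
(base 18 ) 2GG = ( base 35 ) r7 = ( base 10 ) 952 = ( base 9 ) 1267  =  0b1110111000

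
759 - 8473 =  - 7714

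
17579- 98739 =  - 81160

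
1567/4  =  391 + 3/4 = 391.75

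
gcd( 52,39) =13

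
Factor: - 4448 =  - 2^5*139^1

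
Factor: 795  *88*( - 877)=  - 2^3*3^1*5^1* 11^1*53^1*877^1= - 61354920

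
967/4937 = 967/4937  =  0.20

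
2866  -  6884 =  - 4018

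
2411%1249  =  1162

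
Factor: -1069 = -1069^1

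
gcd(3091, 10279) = 1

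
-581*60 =  -  34860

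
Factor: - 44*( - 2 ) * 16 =1408  =  2^7 * 11^1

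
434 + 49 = 483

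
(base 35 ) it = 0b1010010011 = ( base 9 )812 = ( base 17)24d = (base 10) 659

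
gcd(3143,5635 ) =7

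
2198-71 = 2127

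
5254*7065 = 37119510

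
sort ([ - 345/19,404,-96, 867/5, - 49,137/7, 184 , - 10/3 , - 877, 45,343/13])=[ - 877,  -  96, - 49, - 345/19,-10/3, 137/7,  343/13,  45, 867/5,184 , 404]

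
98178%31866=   2580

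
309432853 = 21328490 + 288104363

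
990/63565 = 198/12713 =0.02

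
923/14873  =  923/14873 = 0.06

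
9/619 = 9/619 = 0.01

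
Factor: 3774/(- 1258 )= - 3 = - 3^1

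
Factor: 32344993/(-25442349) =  - 3^(-1)*19^(-1)*37^1*199^(-1)*929^1*941^1*2243^( - 1)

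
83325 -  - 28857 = 112182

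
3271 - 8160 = -4889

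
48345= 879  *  55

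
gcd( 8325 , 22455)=45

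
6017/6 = 1002 + 5/6 = 1002.83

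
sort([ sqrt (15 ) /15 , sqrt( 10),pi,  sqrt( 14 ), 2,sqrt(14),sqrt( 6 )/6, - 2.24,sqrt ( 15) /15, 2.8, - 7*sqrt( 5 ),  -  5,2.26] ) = [- 7*sqrt (5 ), - 5, - 2.24,  sqrt(15)/15 , sqrt (15) /15,sqrt(6)/6,2,2.26,2.8 , pi,sqrt(10), sqrt(14),sqrt( 14 ) ]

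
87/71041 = 87/71041 = 0.00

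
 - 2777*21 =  - 58317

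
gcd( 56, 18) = 2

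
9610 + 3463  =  13073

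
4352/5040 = 272/315 =0.86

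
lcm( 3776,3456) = 203904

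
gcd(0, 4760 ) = 4760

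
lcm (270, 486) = 2430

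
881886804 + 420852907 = 1302739711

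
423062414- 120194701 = 302867713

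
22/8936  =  11/4468 = 0.00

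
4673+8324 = 12997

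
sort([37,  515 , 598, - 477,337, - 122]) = [ - 477, -122,  37,337, 515, 598]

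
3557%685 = 132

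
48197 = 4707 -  - 43490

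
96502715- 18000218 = 78502497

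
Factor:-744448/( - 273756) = 2^8*3^( - 1 )*7^ (-1 )*727^1*3259^( - 1 ) =186112/68439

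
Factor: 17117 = 17117^1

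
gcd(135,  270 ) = 135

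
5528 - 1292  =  4236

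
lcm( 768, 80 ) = 3840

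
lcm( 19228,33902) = 1288276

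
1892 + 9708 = 11600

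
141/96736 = 141/96736 = 0.00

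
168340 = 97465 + 70875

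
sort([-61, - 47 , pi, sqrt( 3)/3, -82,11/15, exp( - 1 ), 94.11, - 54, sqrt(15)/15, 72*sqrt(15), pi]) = [ -82, - 61,  -  54, - 47,sqrt ( 15)/15,exp(-1),sqrt(3) /3,11/15,pi, pi , 94.11,72*sqrt( 15) ]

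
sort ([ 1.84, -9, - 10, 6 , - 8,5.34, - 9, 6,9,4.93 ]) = [ - 10, - 9, - 9, - 8,1.84, 4.93,5.34 , 6,  6,9]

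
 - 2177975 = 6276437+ - 8454412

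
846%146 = 116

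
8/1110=4/555 = 0.01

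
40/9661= 40/9661 = 0.00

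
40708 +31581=72289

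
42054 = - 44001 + 86055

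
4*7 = 28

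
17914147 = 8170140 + 9744007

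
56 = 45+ 11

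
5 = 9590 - 9585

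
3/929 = 3/929 = 0.00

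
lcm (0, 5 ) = 0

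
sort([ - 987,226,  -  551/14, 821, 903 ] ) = [  -  987, - 551/14,226,821, 903 ] 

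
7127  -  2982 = 4145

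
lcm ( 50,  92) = 2300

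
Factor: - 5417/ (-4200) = 2^ (-3 ) *3^( - 1 )*5^ ( - 2 )*7^( - 1) * 5417^1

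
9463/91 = 9463/91 = 103.99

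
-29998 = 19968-49966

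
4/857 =4/857 = 0.00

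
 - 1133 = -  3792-  -  2659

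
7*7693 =53851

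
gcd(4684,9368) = 4684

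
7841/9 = 871+2/9=871.22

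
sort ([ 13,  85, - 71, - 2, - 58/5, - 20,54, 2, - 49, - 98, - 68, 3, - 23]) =[-98, - 71, - 68, - 49,-23, - 20, - 58/5, - 2,  2, 3, 13, 54, 85]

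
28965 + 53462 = 82427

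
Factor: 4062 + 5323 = 9385 = 5^1*1877^1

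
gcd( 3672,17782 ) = 34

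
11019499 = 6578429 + 4441070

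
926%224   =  30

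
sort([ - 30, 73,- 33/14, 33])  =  [  -  30, - 33/14,33,73] 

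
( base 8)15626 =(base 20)hd2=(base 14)2806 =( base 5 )211222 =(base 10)7062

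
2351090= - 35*( - 67174 )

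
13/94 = 13/94= 0.14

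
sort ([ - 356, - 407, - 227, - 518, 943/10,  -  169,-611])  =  [-611,  -  518,-407,-356, - 227, -169, 943/10]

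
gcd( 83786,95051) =1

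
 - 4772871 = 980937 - 5753808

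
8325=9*925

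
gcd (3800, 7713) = 1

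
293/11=293/11 = 26.64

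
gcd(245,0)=245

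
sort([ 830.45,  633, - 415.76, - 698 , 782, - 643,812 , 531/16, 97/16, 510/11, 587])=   [ - 698, - 643, - 415.76,97/16 , 531/16 , 510/11 , 587, 633, 782,812,830.45] 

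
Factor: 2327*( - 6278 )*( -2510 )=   2^2*5^1  *  13^1*43^1 *73^1 *179^1*251^1 = 36668354060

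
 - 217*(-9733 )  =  2112061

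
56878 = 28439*2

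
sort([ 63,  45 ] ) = [45,63] 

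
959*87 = 83433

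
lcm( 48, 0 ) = 0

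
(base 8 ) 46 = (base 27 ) 1b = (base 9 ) 42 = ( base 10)38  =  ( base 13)2c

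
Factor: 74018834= 2^1 * 641^1*57737^1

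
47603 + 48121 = 95724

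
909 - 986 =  - 77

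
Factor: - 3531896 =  - 2^3*149^1*2963^1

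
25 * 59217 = 1480425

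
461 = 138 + 323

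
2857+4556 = 7413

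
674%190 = 104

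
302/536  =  151/268=0.56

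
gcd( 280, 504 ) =56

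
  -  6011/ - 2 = 3005 + 1/2 = 3005.50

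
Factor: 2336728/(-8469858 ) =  - 2^2 * 3^( - 1 )*19^( - 1)*74297^( - 1 )* 292091^1 = - 1168364/4234929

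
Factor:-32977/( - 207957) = 49/309=3^(  -  1)*7^2*103^( - 1 )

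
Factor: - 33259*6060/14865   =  -2^2 *79^1 * 101^1*421^1 * 991^ ( - 1) = - 13436636/991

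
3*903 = 2709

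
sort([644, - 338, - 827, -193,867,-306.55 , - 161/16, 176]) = [-827, - 338,-306.55, - 193, - 161/16, 176,644,867 ] 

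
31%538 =31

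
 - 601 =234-835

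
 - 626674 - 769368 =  - 1396042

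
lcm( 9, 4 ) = 36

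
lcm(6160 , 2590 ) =227920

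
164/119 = 164/119  =  1.38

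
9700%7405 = 2295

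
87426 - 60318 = 27108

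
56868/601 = 94+374/601 = 94.62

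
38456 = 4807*8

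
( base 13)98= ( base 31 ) 41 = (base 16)7D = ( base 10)125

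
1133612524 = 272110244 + 861502280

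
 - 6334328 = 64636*( - 98)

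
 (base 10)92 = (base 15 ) 62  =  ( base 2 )1011100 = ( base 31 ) 2u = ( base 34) 2o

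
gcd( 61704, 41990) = 2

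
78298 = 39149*2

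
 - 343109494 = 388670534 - 731780028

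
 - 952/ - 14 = 68/1 = 68.00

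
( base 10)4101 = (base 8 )10005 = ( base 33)3p9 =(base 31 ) 489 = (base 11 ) 3099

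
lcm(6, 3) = 6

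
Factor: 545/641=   5^1 * 109^1*641^(-1) 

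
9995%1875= 620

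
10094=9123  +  971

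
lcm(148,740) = 740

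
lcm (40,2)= 40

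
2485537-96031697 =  - 93546160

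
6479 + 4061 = 10540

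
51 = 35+16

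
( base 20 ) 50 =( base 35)2u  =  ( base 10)100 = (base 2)1100100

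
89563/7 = 89563/7 = 12794.71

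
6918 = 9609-2691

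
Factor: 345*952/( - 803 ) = -2^3*3^1*5^1*7^1  *11^( - 1 )*17^1*23^1*73^(  -  1 ) =- 328440/803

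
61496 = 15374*4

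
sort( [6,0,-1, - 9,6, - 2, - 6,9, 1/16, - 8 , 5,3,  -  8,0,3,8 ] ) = [ - 9, - 8, - 8, - 6, - 2, - 1, 0, 0,1/16,3,  3,5, 6, 6, 8,9]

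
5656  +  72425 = 78081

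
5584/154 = 36 + 20/77 = 36.26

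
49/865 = 49/865 = 0.06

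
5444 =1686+3758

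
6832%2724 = 1384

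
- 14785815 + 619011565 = 604225750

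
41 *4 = 164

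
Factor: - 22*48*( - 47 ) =49632  =  2^5*3^1*11^1*47^1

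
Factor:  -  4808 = -2^3*601^1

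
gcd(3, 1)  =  1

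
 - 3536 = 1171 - 4707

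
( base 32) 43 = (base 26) 51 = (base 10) 131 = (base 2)10000011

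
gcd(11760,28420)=980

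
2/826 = 1/413 = 0.00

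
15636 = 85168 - 69532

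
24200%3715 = 1910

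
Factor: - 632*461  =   - 2^3*79^1* 461^1=- 291352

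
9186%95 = 66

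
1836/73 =1836/73=25.15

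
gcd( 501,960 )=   3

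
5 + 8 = 13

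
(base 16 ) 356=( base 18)2B8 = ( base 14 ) 450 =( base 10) 854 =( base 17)2G4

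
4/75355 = 4/75355=0.00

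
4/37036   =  1/9259 = 0.00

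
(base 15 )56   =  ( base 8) 121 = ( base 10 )81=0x51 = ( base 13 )63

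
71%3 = 2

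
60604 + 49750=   110354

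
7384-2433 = 4951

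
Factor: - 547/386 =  - 2^( - 1)* 193^(-1 )*547^1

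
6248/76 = 1562/19 = 82.21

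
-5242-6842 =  - 12084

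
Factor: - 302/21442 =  - 71^ ( - 1 ) = - 1/71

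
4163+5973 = 10136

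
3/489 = 1/163 =0.01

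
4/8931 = 4/8931 = 0.00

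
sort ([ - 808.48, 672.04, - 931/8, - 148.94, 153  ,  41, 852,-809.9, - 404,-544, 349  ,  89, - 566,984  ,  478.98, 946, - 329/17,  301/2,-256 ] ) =[ - 809.9,  -  808.48,  -  566, - 544  , - 404,  -  256, - 148.94, - 931/8, - 329/17, 41, 89,  301/2, 153,349 , 478.98, 672.04 , 852, 946, 984 ] 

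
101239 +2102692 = 2203931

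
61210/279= 61210/279=219.39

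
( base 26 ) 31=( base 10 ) 79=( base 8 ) 117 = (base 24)37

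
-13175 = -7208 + -5967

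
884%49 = 2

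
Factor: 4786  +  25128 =2^1 *14957^1 = 29914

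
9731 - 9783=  - 52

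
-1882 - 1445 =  - 3327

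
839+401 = 1240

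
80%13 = 2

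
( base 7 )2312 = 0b1101001010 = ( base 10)842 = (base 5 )11332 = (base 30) s2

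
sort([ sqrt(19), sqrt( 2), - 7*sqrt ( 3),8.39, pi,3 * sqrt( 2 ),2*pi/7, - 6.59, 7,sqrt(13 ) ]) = [-7*sqrt (3), - 6.59,2*pi/7 , sqrt(2),pi , sqrt(13 ), 3*sqrt(2), sqrt( 19 ), 7,8.39 ] 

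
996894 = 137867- - 859027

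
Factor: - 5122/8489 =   -  2^1*197^1*653^(- 1 ) = - 394/653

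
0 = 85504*0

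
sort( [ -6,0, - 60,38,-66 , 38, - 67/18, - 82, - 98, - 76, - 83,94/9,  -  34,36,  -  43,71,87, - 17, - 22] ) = [-98,  -  83,-82,-76, - 66, - 60, - 43,-34,-22 , - 17,-6,-67/18,0, 94/9,36,38,38,71 , 87]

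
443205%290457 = 152748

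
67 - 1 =66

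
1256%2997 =1256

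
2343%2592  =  2343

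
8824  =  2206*4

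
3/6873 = 1/2291 = 0.00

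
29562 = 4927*6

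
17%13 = 4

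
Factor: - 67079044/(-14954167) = 2^2*19^1*809^1 * 1091^1 * 14954167^ (  -  1)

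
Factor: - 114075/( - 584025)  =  3^2  *13^1*599^(-1) = 117/599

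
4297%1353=238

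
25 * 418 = 10450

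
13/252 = 13/252 = 0.05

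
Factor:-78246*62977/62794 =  - 3^5 * 7^1*23^1*71^1*887^1*31397^(  -  1) = - 2463849171/31397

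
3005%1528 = 1477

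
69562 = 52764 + 16798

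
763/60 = 12  +  43/60 = 12.72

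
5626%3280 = 2346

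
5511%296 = 183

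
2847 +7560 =10407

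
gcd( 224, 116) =4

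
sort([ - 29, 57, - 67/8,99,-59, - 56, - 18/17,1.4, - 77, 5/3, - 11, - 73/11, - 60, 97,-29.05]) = [ - 77, - 60, - 59, - 56,- 29.05,-29, - 11, - 67/8, - 73/11, - 18/17,1.4,5/3,57, 97,99]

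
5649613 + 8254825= 13904438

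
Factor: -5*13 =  - 65 = - 5^1*13^1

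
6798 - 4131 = 2667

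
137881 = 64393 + 73488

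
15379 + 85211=100590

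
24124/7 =3446+2/7 = 3446.29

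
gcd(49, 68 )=1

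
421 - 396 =25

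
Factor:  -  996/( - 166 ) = 2^1*3^1 = 6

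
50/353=50/353 =0.14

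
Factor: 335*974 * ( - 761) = - 2^1 *5^1 *67^1*487^1 * 761^1 = - 248306690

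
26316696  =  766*34356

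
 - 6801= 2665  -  9466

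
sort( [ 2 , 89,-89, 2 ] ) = [ - 89, 2, 2 , 89]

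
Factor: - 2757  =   - 3^1*919^1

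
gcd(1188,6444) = 36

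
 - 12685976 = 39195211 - 51881187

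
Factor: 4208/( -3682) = -8/7 = - 2^3*7^( - 1)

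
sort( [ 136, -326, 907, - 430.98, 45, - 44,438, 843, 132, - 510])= [ - 510, - 430.98, - 326, - 44,45, 132 , 136,438,843,907 ] 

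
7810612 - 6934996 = 875616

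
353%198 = 155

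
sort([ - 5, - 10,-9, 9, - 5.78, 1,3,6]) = [ - 10, - 9 , - 5.78, - 5, 1, 3, 6, 9 ] 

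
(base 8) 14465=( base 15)1DA3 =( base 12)3899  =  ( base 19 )hgc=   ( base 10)6453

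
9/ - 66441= - 3/22147 = - 0.00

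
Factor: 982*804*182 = 2^4*3^1*7^1*13^1*67^1*491^1 = 143694096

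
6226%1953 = 367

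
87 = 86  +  1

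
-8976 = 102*( - 88) 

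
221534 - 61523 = 160011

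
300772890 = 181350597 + 119422293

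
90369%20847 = 6981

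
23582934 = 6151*3834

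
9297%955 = 702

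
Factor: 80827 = 131^1*  617^1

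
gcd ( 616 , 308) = 308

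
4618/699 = 6 + 424/699 = 6.61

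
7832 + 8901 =16733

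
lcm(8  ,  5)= 40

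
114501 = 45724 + 68777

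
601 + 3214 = 3815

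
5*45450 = 227250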